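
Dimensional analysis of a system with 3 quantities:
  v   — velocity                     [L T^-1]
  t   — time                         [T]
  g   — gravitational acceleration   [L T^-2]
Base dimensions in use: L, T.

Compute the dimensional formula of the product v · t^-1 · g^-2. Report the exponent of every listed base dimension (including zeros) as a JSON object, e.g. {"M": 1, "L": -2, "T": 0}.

{"L": -1, "T": 2}

Write exponents as rows L,T / cols v,t,g:
  L: [ 1  0  1]
  T: [-1  1 -2]
  [L]: (1)·1+(-1)·0+(-2)·1 = -1
  [T]: (1)·-1+(-1)·1+(-2)·-2 = 2
⇒ L^-1 T^2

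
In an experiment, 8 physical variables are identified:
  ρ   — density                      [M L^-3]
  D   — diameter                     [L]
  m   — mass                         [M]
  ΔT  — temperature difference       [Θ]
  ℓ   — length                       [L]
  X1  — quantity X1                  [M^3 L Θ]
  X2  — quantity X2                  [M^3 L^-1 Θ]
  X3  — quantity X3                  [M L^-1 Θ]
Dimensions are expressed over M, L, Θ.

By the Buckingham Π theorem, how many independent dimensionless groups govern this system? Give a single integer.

Dimensional matrix (M×L×Θ by ρ×D×m×ΔT×ℓ×X1×X2×X3):
  M: [ 1  0  1  0  0  3  3  1]
  L: [-3  1  0  0  1  1 -1 -1]
  Θ: [ 0  0  0  1  0  1  1  1]
Row reduction gives pivot columns ρ,D,ΔT; rank = 3
n=8, r=3 ⇒ 5 dimensionless groups

5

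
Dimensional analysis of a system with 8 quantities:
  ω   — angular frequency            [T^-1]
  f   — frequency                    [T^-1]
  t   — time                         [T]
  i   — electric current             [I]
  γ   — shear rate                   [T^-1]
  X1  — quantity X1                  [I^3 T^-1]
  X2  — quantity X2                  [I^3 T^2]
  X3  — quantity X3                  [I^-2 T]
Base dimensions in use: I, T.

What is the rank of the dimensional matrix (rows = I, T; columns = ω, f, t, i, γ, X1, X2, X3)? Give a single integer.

2

Exponent matrix [I,T] × [ω,f,t,i,γ,X1,X2,X3]:
  I: [ 0  0  0  1  0  3  3 -2]
  T: [-1 -1  1  0 -1 -1  2  1]
Row reduction gives pivot columns ω,i; rank = 2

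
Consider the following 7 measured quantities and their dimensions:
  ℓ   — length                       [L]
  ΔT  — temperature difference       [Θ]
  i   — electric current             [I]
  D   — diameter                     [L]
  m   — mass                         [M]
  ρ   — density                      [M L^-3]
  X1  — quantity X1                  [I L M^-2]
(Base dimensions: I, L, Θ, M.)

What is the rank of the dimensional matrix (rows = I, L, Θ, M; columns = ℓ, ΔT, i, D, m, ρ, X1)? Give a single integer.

4

Write exponents as rows I,L,Θ,M / cols ℓ,ΔT,i,D,m,ρ,X1:
  I: [ 0  0  1  0  0  0  1]
  L: [ 1  0  0  1  0 -3  1]
  Θ: [ 0  1  0  0  0  0  0]
  M: [ 0  0  0  0  1  1 -2]
Echelon form has 4 nonzero rows (pivots: ℓ,ΔT,i,m)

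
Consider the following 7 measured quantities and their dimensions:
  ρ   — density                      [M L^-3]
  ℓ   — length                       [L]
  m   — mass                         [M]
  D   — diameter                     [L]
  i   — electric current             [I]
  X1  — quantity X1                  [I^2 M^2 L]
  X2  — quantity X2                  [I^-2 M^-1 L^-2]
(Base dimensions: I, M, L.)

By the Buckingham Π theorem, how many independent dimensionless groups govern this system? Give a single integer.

Write exponents as rows I,M,L / cols ρ,ℓ,m,D,i,X1,X2:
  I: [ 0  0  0  0  1  2 -2]
  M: [ 1  0  1  0  0  2 -1]
  L: [-3  1  0  1  0  1 -2]
Row reduction gives pivot columns ρ,ℓ,i; rank = 3
n=7, r=3 ⇒ 4 dimensionless groups

4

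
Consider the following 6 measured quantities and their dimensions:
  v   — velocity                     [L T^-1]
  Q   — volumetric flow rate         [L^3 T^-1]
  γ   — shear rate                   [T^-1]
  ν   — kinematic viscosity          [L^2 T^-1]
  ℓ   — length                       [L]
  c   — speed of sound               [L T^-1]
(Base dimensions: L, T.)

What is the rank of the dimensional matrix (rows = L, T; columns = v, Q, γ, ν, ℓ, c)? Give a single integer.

2

Exponent matrix [L,T] × [v,Q,γ,ν,ℓ,c]:
  L: [ 1  3  0  2  1  1]
  T: [-1 -1 -1 -1  0 -1]
Echelon form has 2 nonzero rows (pivots: v,Q)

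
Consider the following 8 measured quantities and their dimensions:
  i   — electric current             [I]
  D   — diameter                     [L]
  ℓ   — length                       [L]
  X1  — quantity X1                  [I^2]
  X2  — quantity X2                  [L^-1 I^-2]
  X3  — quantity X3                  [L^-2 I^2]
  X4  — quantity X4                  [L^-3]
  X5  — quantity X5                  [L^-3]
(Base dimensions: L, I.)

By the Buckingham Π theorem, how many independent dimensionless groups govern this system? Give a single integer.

6

Dimensional matrix (L×I by i×D×ℓ×X1×X2×X3×X4×X5):
  L: [ 0  1  1  0 -1 -2 -3 -3]
  I: [ 1  0  0  2 -2  2  0  0]
RREF → pivots at {i,D} ⇒ r = 2
8 vars − rank 2 = 6 Π groups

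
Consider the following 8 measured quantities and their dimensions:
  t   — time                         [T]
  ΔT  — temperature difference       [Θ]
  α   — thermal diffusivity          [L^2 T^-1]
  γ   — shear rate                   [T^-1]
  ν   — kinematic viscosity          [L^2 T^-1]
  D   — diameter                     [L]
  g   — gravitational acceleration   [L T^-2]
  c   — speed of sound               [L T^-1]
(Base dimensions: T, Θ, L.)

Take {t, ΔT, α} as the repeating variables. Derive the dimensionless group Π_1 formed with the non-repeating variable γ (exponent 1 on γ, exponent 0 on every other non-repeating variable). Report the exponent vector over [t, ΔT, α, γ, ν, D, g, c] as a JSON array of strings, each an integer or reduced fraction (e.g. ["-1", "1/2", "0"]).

["1", "0", "0", "1", "0", "0", "0", "0"]

Dimensional matrix (T×Θ×L by t×ΔT×α×γ×ν×D×g×c):
  T: [ 1  0 -1 -1 -1  0 -2 -1]
  Θ: [ 0  1  0  0  0  0  0  0]
  L: [ 0  0  2  0  2  1  1  1]
Row reduction gives pivot columns t,ΔT,α; rank = 3
Repeat: t,ΔT,α; free: γ,ν,D,g,c
RREF:
  r0: [   1    0    0   -1    0  1/2 -3/2 -1/2]
  r1: [   0    1    0    0    0    0    0    0]
  r2: [   0    0    1    0    1  1/2  1/2  1/2]
Fix exponent of γ at 1, ν at 0, D at 0, g at 0, c at 0; solve each RREF row for its pivot's exponent:
  r0: exp(t) + (-1)·1 = 0 ⇒ exp(t) = 1
  r1: exp(ΔT) + (0)·1 = 0 ⇒ exp(ΔT) = 0
  r2: exp(α) + (0)·1 = 0 ⇒ exp(α) = 0
Π_1 = t · γ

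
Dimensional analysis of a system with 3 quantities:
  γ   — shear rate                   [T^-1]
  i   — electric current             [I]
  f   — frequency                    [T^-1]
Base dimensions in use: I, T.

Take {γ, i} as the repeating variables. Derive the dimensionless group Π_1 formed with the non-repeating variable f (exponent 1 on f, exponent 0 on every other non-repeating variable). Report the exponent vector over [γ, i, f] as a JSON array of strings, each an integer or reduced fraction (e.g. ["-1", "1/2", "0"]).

Dimensional matrix (I×T by γ×i×f):
  I: [ 0  1  0]
  T: [-1  0 -1]
Echelon form has 2 nonzero rows (pivots: γ,i)
Pivot set = {γ,i}, free = {f}
RREF:
  r0: [   1    0    1]
  r1: [   0    1    0]
Fix exponent of f at 1; solve each RREF row for its pivot's exponent:
  r0: exp(γ) + (1)·1 = 0 ⇒ exp(γ) = -1
  r1: exp(i) + (0)·1 = 0 ⇒ exp(i) = 0
Π_1 = γ^-1 · f

["-1", "0", "1"]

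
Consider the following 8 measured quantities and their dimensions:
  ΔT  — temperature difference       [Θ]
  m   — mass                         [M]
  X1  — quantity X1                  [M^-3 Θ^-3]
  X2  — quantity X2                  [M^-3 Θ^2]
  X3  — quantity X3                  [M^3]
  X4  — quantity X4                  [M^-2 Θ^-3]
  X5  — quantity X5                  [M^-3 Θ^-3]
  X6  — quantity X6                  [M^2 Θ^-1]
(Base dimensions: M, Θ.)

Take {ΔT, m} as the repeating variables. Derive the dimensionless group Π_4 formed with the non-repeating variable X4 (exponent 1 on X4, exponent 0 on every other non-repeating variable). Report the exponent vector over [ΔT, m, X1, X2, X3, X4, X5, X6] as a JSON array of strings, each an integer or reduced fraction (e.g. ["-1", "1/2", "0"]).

["3", "2", "0", "0", "0", "1", "0", "0"]

Write exponents as rows M,Θ / cols ΔT,m,X1,X2,X3,X4,X5,X6:
  M: [ 0  1 -3 -3  3 -2 -3  2]
  Θ: [ 1  0 -3  2  0 -3 -3 -1]
RREF → pivots at {ΔT,m} ⇒ r = 2
Repeat: ΔT,m; free: X1,X2,X3,X4,X5,X6
RREF:
  r0: [   1    0   -3    2    0   -3   -3   -1]
  r1: [   0    1   -3   -3    3   -2   -3    2]
Fix exponent of X4 at 1, X1 at 0, X2 at 0, X3 at 0, X5 at 0, X6 at 0; solve each RREF row for its pivot's exponent:
  r0: exp(ΔT) + (-3)·1 = 0 ⇒ exp(ΔT) = 3
  r1: exp(m) + (-2)·1 = 0 ⇒ exp(m) = 2
Π_4 = ΔT^3 · m^2 · X4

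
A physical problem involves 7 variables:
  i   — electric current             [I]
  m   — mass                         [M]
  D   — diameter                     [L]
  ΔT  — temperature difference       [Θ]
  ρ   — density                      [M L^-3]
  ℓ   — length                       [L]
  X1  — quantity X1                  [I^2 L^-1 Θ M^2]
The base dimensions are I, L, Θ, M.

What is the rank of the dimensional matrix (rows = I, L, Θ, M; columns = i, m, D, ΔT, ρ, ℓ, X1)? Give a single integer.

4

Dimensional matrix (I×L×Θ×M by i×m×D×ΔT×ρ×ℓ×X1):
  I: [ 1  0  0  0  0  0  2]
  L: [ 0  0  1  0 -3  1 -1]
  Θ: [ 0  0  0  1  0  0  1]
  M: [ 0  1  0  0  1  0  2]
Echelon form has 4 nonzero rows (pivots: i,m,D,ΔT)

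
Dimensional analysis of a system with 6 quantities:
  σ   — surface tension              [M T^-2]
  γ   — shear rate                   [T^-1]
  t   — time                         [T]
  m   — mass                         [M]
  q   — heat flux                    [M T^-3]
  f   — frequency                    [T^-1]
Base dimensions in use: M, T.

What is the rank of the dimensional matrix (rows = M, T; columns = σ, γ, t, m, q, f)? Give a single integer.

Write exponents as rows M,T / cols σ,γ,t,m,q,f:
  M: [ 1  0  0  1  1  0]
  T: [-2 -1  1  0 -3 -1]
RREF → pivots at {σ,γ} ⇒ r = 2

2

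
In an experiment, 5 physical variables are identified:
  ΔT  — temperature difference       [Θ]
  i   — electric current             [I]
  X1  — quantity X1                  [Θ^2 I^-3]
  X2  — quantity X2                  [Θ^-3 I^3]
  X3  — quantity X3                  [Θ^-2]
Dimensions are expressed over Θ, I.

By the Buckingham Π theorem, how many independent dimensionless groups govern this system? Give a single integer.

Exponent matrix [Θ,I] × [ΔT,i,X1,X2,X3]:
  Θ: [ 1  0  2 -3 -2]
  I: [ 0  1 -3  3  0]
Echelon form has 2 nonzero rows (pivots: ΔT,i)
n=5, r=2 ⇒ 3 dimensionless groups

3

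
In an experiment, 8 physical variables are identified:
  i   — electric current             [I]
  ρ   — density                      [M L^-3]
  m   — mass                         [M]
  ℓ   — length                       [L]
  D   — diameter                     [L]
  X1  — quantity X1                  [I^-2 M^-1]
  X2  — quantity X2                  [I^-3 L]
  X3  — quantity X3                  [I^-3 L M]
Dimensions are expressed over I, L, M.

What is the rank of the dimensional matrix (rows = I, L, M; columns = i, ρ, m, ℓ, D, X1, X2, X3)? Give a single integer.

Dimensional matrix (I×L×M by i×ρ×m×ℓ×D×X1×X2×X3):
  I: [ 1  0  0  0  0 -2 -3 -3]
  L: [ 0 -3  0  1  1  0  1  1]
  M: [ 0  1  1  0  0 -1  0  1]
Echelon form has 3 nonzero rows (pivots: i,ρ,m)

3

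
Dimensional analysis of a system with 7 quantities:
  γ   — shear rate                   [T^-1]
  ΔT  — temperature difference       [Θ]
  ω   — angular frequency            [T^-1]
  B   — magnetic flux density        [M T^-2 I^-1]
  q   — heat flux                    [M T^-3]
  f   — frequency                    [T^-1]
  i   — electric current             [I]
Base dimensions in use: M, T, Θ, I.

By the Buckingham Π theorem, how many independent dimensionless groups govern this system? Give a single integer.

3

Write exponents as rows M,T,Θ,I / cols γ,ΔT,ω,B,q,f,i:
  M: [ 0  0  0  1  1  0  0]
  T: [-1  0 -1 -2 -3 -1  0]
  Θ: [ 0  1  0  0  0  0  0]
  I: [ 0  0  0 -1  0  0  1]
Row reduction gives pivot columns γ,ΔT,B,q; rank = 4
7 vars − rank 4 = 3 Π groups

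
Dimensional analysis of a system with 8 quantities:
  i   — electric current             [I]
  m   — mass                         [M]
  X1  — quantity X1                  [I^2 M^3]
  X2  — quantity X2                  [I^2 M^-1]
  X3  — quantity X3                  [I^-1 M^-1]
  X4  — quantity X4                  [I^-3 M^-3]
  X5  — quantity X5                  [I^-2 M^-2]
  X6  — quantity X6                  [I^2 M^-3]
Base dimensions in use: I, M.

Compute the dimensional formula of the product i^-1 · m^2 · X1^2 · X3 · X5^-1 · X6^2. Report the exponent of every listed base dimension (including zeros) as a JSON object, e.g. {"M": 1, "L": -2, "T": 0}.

{"I": 8, "M": 3}

Dimensional matrix (I×M by i×m×X1×X2×X3×X4×X5×X6):
  I: [ 1  0  2  2 -1 -3 -2  2]
  M: [ 0  1  3 -1 -1 -3 -2 -3]
  [I]: (-1)·1+(2)·0+(2)·2+(1)·-1+(-1)·-2+(2)·2 = 8
  [M]: (-1)·0+(2)·1+(2)·3+(1)·-1+(-1)·-2+(2)·-3 = 3
⇒ I^8 M^3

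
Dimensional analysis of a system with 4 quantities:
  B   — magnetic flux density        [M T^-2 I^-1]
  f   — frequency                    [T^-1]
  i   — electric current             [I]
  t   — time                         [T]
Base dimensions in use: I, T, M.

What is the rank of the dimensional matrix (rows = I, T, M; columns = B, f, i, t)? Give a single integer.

Exponent matrix [I,T,M] × [B,f,i,t]:
  I: [-1  0  1  0]
  T: [-2 -1  0  1]
  M: [ 1  0  0  0]
Echelon form has 3 nonzero rows (pivots: B,f,i)

3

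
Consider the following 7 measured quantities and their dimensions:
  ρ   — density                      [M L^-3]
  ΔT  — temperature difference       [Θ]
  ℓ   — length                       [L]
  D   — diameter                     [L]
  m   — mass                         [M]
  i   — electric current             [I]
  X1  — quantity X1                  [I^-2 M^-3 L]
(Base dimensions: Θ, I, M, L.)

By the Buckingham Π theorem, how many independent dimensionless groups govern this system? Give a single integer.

3

Write exponents as rows Θ,I,M,L / cols ρ,ΔT,ℓ,D,m,i,X1:
  Θ: [ 0  1  0  0  0  0  0]
  I: [ 0  0  0  0  0  1 -2]
  M: [ 1  0  0  0  1  0 -3]
  L: [-3  0  1  1  0  0  1]
Row reduction gives pivot columns ρ,ΔT,ℓ,i; rank = 4
7 vars − rank 4 = 3 Π groups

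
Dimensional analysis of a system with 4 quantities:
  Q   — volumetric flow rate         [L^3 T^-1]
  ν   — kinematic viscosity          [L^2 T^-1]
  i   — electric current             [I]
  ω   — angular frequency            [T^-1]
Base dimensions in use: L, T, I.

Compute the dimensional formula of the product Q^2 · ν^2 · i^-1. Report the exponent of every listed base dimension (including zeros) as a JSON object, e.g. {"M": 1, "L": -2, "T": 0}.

{"L": 10, "T": -4, "I": -1}

Write exponents as rows L,T,I / cols Q,ν,i,ω:
  L: [ 3  2  0  0]
  T: [-1 -1  0 -1]
  I: [ 0  0  1  0]
  [L]: (2)·3+(2)·2+(-1)·0 = 10
  [T]: (2)·-1+(2)·-1+(-1)·0 = -4
  [I]: (2)·0+(2)·0+(-1)·1 = -1
⇒ L^10 T^-4 I^-1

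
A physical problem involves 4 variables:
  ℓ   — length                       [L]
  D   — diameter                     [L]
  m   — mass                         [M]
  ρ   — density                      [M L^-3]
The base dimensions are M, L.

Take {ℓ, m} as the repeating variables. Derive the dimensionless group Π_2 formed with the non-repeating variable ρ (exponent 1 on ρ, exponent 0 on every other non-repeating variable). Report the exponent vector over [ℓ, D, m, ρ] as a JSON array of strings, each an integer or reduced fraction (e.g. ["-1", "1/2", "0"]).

Exponent matrix [M,L] × [ℓ,D,m,ρ]:
  M: [ 0  0  1  1]
  L: [ 1  1  0 -3]
RREF → pivots at {ℓ,m} ⇒ r = 2
Pivot set = {ℓ,m}, free = {D,ρ}
RREF:
  r0: [   1    1    0   -3]
  r1: [   0    0    1    1]
Fix exponent of ρ at 1, D at 0; solve each RREF row for its pivot's exponent:
  r0: exp(ℓ) + (-3)·1 = 0 ⇒ exp(ℓ) = 3
  r1: exp(m) + (1)·1 = 0 ⇒ exp(m) = -1
Π_2 = ℓ^3 · m^-1 · ρ

["3", "0", "-1", "1"]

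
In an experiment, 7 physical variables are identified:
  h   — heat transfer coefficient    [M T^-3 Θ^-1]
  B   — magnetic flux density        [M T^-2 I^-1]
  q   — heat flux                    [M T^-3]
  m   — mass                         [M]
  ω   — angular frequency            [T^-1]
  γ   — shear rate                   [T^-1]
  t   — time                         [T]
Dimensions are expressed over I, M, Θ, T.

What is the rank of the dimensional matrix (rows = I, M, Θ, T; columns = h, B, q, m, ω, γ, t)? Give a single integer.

4

Write exponents as rows I,M,Θ,T / cols h,B,q,m,ω,γ,t:
  I: [ 0 -1  0  0  0  0  0]
  M: [ 1  1  1  1  0  0  0]
  Θ: [-1  0  0  0  0  0  0]
  T: [-3 -2 -3  0 -1 -1  1]
Echelon form has 4 nonzero rows (pivots: h,B,q,m)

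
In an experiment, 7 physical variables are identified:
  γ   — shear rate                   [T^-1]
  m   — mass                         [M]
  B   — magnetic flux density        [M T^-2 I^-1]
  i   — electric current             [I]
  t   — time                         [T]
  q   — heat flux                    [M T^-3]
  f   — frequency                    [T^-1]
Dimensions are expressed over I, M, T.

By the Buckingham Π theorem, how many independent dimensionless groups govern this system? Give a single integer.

4

Dimensional matrix (I×M×T by γ×m×B×i×t×q×f):
  I: [ 0  0 -1  1  0  0  0]
  M: [ 0  1  1  0  0  1  0]
  T: [-1  0 -2  0  1 -3 -1]
Row reduction gives pivot columns γ,m,B; rank = 3
Π count = n − r = 7 − 3 = 4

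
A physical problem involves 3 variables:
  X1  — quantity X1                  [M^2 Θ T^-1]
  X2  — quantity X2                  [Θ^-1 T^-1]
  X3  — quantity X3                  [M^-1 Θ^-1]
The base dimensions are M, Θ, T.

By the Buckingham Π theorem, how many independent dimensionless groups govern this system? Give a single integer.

Dimensional matrix (M×Θ×T by X1×X2×X3):
  M: [ 2  0 -1]
  Θ: [ 1 -1 -1]
  T: [-1 -1  0]
Row reduction gives pivot columns X1,X2; rank = 2
n=3, r=2 ⇒ 1 dimensionless group

1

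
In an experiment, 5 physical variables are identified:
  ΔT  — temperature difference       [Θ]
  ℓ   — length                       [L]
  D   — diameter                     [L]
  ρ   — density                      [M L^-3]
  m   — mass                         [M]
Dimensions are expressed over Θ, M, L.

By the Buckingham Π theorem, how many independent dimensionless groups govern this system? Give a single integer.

Write exponents as rows Θ,M,L / cols ΔT,ℓ,D,ρ,m:
  Θ: [ 1  0  0  0  0]
  M: [ 0  0  0  1  1]
  L: [ 0  1  1 -3  0]
RREF → pivots at {ΔT,ℓ,ρ} ⇒ r = 3
5 vars − rank 3 = 2 Π groups

2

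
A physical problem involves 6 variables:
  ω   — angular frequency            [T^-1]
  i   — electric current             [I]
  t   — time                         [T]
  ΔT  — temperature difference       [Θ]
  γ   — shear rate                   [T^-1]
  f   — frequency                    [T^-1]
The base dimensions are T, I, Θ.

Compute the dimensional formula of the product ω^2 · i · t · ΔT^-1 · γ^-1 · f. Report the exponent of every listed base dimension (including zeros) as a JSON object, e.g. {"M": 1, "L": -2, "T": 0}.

Write exponents as rows T,I,Θ / cols ω,i,t,ΔT,γ,f:
  T: [-1  0  1  0 -1 -1]
  I: [ 0  1  0  0  0  0]
  Θ: [ 0  0  0  1  0  0]
  [T]: (2)·-1+(1)·0+(1)·1+(-1)·0+(-1)·-1+(1)·-1 = -1
  [I]: (2)·0+(1)·1+(1)·0+(-1)·0+(-1)·0+(1)·0 = 1
  [Θ]: (2)·0+(1)·0+(1)·0+(-1)·1+(-1)·0+(1)·0 = -1
⇒ T^-1 I Θ^-1

{"T": -1, "I": 1, "Θ": -1}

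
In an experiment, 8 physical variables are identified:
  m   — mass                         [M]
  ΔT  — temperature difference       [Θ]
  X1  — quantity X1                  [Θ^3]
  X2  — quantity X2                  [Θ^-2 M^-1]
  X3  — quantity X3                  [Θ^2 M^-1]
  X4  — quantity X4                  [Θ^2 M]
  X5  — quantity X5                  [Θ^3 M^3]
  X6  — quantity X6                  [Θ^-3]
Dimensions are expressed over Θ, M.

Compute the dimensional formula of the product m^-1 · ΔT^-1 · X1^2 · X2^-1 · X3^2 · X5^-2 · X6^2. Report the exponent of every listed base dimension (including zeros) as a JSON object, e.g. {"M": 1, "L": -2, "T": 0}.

{"Θ": -1, "M": -8}

Exponent matrix [Θ,M] × [m,ΔT,X1,X2,X3,X4,X5,X6]:
  Θ: [ 0  1  3 -2  2  2  3 -3]
  M: [ 1  0  0 -1 -1  1  3  0]
  [Θ]: (-1)·0+(-1)·1+(2)·3+(-1)·-2+(2)·2+(-2)·3+(2)·-3 = -1
  [M]: (-1)·1+(-1)·0+(2)·0+(-1)·-1+(2)·-1+(-2)·3+(2)·0 = -8
⇒ Θ^-1 M^-8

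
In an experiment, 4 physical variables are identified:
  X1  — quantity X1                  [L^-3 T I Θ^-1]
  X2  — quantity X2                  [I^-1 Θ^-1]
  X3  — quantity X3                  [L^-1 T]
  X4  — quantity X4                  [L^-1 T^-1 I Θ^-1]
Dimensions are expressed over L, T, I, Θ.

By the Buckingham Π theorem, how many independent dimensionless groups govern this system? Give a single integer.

1

Exponent matrix [L,T,I,Θ] × [X1,X2,X3,X4]:
  L: [-3  0 -1 -1]
  T: [ 1  0  1 -1]
  I: [ 1 -1  0  1]
  Θ: [-1 -1  0 -1]
Echelon form has 3 nonzero rows (pivots: X1,X2,X3)
Π count = n − r = 4 − 3 = 1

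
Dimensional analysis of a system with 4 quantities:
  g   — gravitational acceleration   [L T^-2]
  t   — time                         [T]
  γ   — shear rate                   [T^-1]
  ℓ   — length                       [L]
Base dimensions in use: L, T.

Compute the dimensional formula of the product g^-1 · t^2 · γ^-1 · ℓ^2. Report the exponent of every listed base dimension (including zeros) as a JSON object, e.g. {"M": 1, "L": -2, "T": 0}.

{"L": 1, "T": 5}

Dimensional matrix (L×T by g×t×γ×ℓ):
  L: [ 1  0  0  1]
  T: [-2  1 -1  0]
  [L]: (-1)·1+(2)·0+(-1)·0+(2)·1 = 1
  [T]: (-1)·-2+(2)·1+(-1)·-1+(2)·0 = 5
⇒ L T^5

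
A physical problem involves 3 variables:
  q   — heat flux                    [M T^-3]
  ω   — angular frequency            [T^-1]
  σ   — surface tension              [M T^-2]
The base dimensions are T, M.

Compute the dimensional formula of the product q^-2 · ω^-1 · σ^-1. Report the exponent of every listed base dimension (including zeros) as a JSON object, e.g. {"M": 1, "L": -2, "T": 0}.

{"T": 9, "M": -3}

Dimensional matrix (T×M by q×ω×σ):
  T: [-3 -1 -2]
  M: [ 1  0  1]
  [T]: (-2)·-3+(-1)·-1+(-1)·-2 = 9
  [M]: (-2)·1+(-1)·0+(-1)·1 = -3
⇒ T^9 M^-3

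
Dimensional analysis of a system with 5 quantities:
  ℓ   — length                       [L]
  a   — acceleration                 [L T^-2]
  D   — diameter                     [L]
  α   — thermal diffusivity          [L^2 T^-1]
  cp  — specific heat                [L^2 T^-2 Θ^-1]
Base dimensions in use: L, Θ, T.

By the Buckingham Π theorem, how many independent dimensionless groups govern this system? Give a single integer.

Dimensional matrix (L×Θ×T by ℓ×a×D×α×cp):
  L: [ 1  1  1  2  2]
  Θ: [ 0  0  0  0 -1]
  T: [ 0 -2  0 -1 -2]
Row reduction gives pivot columns ℓ,a,cp; rank = 3
Π count = n − r = 5 − 3 = 2

2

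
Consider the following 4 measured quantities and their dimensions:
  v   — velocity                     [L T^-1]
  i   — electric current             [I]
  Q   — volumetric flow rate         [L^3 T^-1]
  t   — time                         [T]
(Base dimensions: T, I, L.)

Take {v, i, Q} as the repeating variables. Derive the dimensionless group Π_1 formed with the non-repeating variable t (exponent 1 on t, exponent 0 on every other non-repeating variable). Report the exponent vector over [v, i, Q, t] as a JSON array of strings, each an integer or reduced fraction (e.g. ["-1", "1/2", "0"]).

["3/2", "0", "-1/2", "1"]

Write exponents as rows T,I,L / cols v,i,Q,t:
  T: [-1  0 -1  1]
  I: [ 0  1  0  0]
  L: [ 1  0  3  0]
Echelon form has 3 nonzero rows (pivots: v,i,Q)
Pivot set = {v,i,Q}, free = {t}
RREF:
  r0: [   1    0    0 -3/2]
  r1: [   0    1    0    0]
  r2: [   0    0    1  1/2]
Fix exponent of t at 1; solve each RREF row for its pivot's exponent:
  r0: exp(v) + (-3/2)·1 = 0 ⇒ exp(v) = 3/2
  r1: exp(i) + (0)·1 = 0 ⇒ exp(i) = 0
  r2: exp(Q) + (1/2)·1 = 0 ⇒ exp(Q) = -1/2
Π_1 = v^(3/2) · Q^(-1/2) · t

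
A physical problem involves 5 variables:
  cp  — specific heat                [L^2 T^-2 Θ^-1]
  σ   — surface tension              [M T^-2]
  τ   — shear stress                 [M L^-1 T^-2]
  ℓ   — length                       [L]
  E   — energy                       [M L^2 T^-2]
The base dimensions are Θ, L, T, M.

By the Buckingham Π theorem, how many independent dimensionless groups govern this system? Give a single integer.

2

Write exponents as rows Θ,L,T,M / cols cp,σ,τ,ℓ,E:
  Θ: [-1  0  0  0  0]
  L: [ 2  0 -1  1  2]
  T: [-2 -2 -2  0 -2]
  M: [ 0  1  1  0  1]
RREF → pivots at {cp,σ,τ} ⇒ r = 3
n=5, r=3 ⇒ 2 dimensionless groups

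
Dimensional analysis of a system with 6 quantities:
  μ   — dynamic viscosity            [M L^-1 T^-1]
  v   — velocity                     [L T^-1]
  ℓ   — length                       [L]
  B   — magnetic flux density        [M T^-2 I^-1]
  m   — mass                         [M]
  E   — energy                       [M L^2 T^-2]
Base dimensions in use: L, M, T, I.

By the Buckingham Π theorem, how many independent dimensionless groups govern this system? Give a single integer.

2

Exponent matrix [L,M,T,I] × [μ,v,ℓ,B,m,E]:
  L: [-1  1  1  0  0  2]
  M: [ 1  0  0  1  1  1]
  T: [-1 -1  0 -2  0 -2]
  I: [ 0  0  0 -1  0  0]
Row reduction gives pivot columns μ,v,ℓ,B; rank = 4
6 vars − rank 4 = 2 Π groups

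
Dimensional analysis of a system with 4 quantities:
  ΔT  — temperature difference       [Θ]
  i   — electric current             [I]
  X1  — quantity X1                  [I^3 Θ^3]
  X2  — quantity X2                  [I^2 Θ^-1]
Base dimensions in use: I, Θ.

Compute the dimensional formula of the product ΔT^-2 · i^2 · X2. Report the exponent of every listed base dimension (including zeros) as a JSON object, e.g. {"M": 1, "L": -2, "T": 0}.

{"I": 4, "Θ": -3}

Exponent matrix [I,Θ] × [ΔT,i,X1,X2]:
  I: [ 0  1  3  2]
  Θ: [ 1  0  3 -1]
  [I]: (-2)·0+(2)·1+(1)·2 = 4
  [Θ]: (-2)·1+(2)·0+(1)·-1 = -3
⇒ I^4 Θ^-3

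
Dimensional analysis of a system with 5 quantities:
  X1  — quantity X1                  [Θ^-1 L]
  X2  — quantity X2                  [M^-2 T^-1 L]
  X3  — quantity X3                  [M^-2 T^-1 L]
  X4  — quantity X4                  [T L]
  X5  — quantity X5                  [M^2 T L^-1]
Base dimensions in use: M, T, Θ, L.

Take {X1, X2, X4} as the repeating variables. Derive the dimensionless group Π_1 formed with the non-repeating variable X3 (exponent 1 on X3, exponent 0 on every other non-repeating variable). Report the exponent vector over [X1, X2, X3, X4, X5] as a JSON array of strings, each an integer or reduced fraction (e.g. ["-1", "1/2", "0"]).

Dimensional matrix (M×T×Θ×L by X1×X2×X3×X4×X5):
  M: [ 0 -2 -2  0  2]
  T: [ 0 -1 -1  1  1]
  Θ: [-1  0  0  0  0]
  L: [ 1  1  1  1 -1]
RREF → pivots at {X1,X2,X4} ⇒ r = 3
Repeat: X1,X2,X4; free: X3,X5
RREF:
  r0: [   1    0    0    0    0]
  r1: [   0    1    1    0   -1]
  r2: [   0    0    0    1    0]
  r3: [   0    0    0    0    0]
Fix exponent of X3 at 1, X5 at 0; solve each RREF row for its pivot's exponent:
  r0: exp(X1) + (0)·1 = 0 ⇒ exp(X1) = 0
  r1: exp(X2) + (1)·1 = 0 ⇒ exp(X2) = -1
  r2: exp(X4) + (0)·1 = 0 ⇒ exp(X4) = 0
Π_1 = X2^-1 · X3

["0", "-1", "1", "0", "0"]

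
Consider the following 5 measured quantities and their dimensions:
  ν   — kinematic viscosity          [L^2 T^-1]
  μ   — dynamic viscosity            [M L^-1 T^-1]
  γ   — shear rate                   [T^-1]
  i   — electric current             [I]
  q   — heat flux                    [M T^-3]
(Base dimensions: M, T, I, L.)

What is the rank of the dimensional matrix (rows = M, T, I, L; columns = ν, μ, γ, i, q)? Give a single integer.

4

Write exponents as rows M,T,I,L / cols ν,μ,γ,i,q:
  M: [ 0  1  0  0  1]
  T: [-1 -1 -1  0 -3]
  I: [ 0  0  0  1  0]
  L: [ 2 -1  0  0  0]
Row reduction gives pivot columns ν,μ,γ,i; rank = 4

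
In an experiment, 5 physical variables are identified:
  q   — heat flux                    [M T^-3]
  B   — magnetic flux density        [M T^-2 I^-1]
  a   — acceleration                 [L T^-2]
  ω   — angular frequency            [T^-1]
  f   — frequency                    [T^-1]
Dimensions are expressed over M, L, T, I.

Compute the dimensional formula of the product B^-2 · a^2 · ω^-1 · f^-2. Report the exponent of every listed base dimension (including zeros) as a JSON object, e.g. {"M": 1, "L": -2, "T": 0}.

{"M": -2, "L": 2, "T": 3, "I": 2}

Write exponents as rows M,L,T,I / cols q,B,a,ω,f:
  M: [ 1  1  0  0  0]
  L: [ 0  0  1  0  0]
  T: [-3 -2 -2 -1 -1]
  I: [ 0 -1  0  0  0]
  [M]: (-2)·1+(2)·0+(-1)·0+(-2)·0 = -2
  [L]: (-2)·0+(2)·1+(-1)·0+(-2)·0 = 2
  [T]: (-2)·-2+(2)·-2+(-1)·-1+(-2)·-1 = 3
  [I]: (-2)·-1+(2)·0+(-1)·0+(-2)·0 = 2
⇒ M^-2 L^2 T^3 I^2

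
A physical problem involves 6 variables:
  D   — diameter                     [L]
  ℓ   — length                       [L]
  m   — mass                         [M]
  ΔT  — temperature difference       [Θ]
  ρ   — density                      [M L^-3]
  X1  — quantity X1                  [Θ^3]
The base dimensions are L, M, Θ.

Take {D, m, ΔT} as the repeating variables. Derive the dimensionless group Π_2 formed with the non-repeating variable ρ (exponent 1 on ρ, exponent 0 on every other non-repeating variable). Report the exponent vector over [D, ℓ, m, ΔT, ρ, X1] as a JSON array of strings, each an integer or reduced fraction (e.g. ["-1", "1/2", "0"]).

["3", "0", "-1", "0", "1", "0"]

Dimensional matrix (L×M×Θ by D×ℓ×m×ΔT×ρ×X1):
  L: [ 1  1  0  0 -3  0]
  M: [ 0  0  1  0  1  0]
  Θ: [ 0  0  0  1  0  3]
RREF → pivots at {D,m,ΔT} ⇒ r = 3
Pivot set = {D,m,ΔT}, free = {ℓ,ρ,X1}
RREF:
  r0: [   1    1    0    0   -3    0]
  r1: [   0    0    1    0    1    0]
  r2: [   0    0    0    1    0    3]
Fix exponent of ρ at 1, ℓ at 0, X1 at 0; solve each RREF row for its pivot's exponent:
  r0: exp(D) + (-3)·1 = 0 ⇒ exp(D) = 3
  r1: exp(m) + (1)·1 = 0 ⇒ exp(m) = -1
  r2: exp(ΔT) + (0)·1 = 0 ⇒ exp(ΔT) = 0
Π_2 = D^3 · m^-1 · ρ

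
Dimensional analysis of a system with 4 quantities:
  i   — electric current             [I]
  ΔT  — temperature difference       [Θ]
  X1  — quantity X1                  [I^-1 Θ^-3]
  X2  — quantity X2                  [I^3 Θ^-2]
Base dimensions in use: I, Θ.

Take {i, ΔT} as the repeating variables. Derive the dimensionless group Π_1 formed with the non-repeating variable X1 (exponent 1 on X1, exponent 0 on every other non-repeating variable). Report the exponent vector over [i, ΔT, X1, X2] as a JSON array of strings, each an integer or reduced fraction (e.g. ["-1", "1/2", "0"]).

["1", "3", "1", "0"]

Write exponents as rows I,Θ / cols i,ΔT,X1,X2:
  I: [ 1  0 -1  3]
  Θ: [ 0  1 -3 -2]
RREF → pivots at {i,ΔT} ⇒ r = 2
Pivot set = {i,ΔT}, free = {X1,X2}
RREF:
  r0: [   1    0   -1    3]
  r1: [   0    1   -3   -2]
Fix exponent of X1 at 1, X2 at 0; solve each RREF row for its pivot's exponent:
  r0: exp(i) + (-1)·1 = 0 ⇒ exp(i) = 1
  r1: exp(ΔT) + (-3)·1 = 0 ⇒ exp(ΔT) = 3
Π_1 = i · ΔT^3 · X1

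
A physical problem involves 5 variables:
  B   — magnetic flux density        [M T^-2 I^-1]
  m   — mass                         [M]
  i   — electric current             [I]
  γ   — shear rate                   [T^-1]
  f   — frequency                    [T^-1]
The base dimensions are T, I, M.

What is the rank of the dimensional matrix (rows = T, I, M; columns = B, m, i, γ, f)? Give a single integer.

Dimensional matrix (T×I×M by B×m×i×γ×f):
  T: [-2  0  0 -1 -1]
  I: [-1  0  1  0  0]
  M: [ 1  1  0  0  0]
Row reduction gives pivot columns B,m,i; rank = 3

3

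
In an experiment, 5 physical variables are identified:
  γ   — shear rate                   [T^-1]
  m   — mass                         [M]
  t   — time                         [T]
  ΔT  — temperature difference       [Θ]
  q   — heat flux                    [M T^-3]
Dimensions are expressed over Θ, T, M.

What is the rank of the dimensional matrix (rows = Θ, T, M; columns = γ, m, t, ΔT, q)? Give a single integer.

3

Dimensional matrix (Θ×T×M by γ×m×t×ΔT×q):
  Θ: [ 0  0  0  1  0]
  T: [-1  0  1  0 -3]
  M: [ 0  1  0  0  1]
Row reduction gives pivot columns γ,m,ΔT; rank = 3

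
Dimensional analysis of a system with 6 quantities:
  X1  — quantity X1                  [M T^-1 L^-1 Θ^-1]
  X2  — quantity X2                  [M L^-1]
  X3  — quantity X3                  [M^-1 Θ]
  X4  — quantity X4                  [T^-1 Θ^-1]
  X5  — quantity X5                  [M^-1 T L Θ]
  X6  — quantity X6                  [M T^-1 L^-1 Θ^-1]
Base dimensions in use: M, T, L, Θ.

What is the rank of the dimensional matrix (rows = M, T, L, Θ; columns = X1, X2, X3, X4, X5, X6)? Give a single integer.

Exponent matrix [M,T,L,Θ] × [X1,X2,X3,X4,X5,X6]:
  M: [ 1  1 -1  0 -1  1]
  T: [-1  0  0 -1  1 -1]
  L: [-1 -1  0  0  1 -1]
  Θ: [-1  0  1 -1  1 -1]
RREF → pivots at {X1,X2,X3} ⇒ r = 3

3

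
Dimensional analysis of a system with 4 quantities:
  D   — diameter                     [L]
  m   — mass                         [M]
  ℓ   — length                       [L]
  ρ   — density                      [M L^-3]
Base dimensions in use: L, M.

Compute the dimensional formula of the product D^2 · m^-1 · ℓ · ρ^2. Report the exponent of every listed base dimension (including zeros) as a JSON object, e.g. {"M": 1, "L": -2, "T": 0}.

Write exponents as rows L,M / cols D,m,ℓ,ρ:
  L: [ 1  0  1 -3]
  M: [ 0  1  0  1]
  [L]: (2)·1+(-1)·0+(1)·1+(2)·-3 = -3
  [M]: (2)·0+(-1)·1+(1)·0+(2)·1 = 1
⇒ L^-3 M

{"L": -3, "M": 1}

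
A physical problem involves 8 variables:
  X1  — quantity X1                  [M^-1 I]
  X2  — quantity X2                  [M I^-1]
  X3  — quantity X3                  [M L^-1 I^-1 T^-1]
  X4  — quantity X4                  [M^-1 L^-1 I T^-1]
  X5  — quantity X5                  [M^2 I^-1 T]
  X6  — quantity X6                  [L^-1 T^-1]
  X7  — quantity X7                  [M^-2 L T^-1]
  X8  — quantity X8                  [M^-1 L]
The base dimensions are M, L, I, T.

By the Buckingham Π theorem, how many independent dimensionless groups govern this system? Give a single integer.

Dimensional matrix (M×L×I×T by X1×X2×X3×X4×X5×X6×X7×X8):
  M: [-1  1  1 -1  2  0 -2 -1]
  L: [ 0  0 -1 -1  0 -1  1  1]
  I: [ 1 -1 -1  1 -1  0  0  0]
  T: [ 0  0 -1 -1  1 -1 -1  0]
RREF → pivots at {X1,X3,X5} ⇒ r = 3
8 vars − rank 3 = 5 Π groups

5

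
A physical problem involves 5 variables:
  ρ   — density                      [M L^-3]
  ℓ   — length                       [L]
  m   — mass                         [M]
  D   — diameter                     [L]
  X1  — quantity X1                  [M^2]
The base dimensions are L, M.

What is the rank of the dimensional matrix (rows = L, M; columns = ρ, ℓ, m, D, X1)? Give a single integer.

Dimensional matrix (L×M by ρ×ℓ×m×D×X1):
  L: [-3  1  0  1  0]
  M: [ 1  0  1  0  2]
Echelon form has 2 nonzero rows (pivots: ρ,ℓ)

2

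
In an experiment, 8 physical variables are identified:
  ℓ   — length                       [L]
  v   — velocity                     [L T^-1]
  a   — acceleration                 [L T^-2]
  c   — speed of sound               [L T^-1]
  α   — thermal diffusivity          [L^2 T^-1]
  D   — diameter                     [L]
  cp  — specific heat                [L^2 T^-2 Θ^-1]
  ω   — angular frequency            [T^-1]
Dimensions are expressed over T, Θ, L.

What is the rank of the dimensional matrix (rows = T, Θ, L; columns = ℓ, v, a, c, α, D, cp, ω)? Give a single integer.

3

Write exponents as rows T,Θ,L / cols ℓ,v,a,c,α,D,cp,ω:
  T: [ 0 -1 -2 -1 -1  0 -2 -1]
  Θ: [ 0  0  0  0  0  0 -1  0]
  L: [ 1  1  1  1  2  1  2  0]
RREF → pivots at {ℓ,v,cp} ⇒ r = 3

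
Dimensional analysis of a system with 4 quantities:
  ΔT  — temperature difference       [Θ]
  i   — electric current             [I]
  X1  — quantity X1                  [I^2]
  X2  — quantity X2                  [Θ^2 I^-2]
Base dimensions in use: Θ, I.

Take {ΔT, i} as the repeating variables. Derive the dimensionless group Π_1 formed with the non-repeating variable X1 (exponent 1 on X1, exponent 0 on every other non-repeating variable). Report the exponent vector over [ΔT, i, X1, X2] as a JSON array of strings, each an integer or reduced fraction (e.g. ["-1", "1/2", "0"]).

["0", "-2", "1", "0"]

Write exponents as rows Θ,I / cols ΔT,i,X1,X2:
  Θ: [ 1  0  0  2]
  I: [ 0  1  2 -2]
Row reduction gives pivot columns ΔT,i; rank = 2
Repeat: ΔT,i; free: X1,X2
RREF:
  r0: [   1    0    0    2]
  r1: [   0    1    2   -2]
Fix exponent of X1 at 1, X2 at 0; solve each RREF row for its pivot's exponent:
  r0: exp(ΔT) + (0)·1 = 0 ⇒ exp(ΔT) = 0
  r1: exp(i) + (2)·1 = 0 ⇒ exp(i) = -2
Π_1 = i^-2 · X1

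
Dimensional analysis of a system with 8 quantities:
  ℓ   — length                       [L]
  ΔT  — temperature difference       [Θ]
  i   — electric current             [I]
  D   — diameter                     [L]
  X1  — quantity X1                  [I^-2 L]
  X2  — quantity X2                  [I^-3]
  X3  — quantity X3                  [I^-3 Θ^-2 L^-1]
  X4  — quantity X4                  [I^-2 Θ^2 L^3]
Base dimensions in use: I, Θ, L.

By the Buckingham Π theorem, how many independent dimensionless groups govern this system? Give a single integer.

Write exponents as rows I,Θ,L / cols ℓ,ΔT,i,D,X1,X2,X3,X4:
  I: [ 0  0  1  0 -2 -3 -3 -2]
  Θ: [ 0  1  0  0  0  0 -2  2]
  L: [ 1  0  0  1  1  0 -1  3]
RREF → pivots at {ℓ,ΔT,i} ⇒ r = 3
Π count = n − r = 8 − 3 = 5

5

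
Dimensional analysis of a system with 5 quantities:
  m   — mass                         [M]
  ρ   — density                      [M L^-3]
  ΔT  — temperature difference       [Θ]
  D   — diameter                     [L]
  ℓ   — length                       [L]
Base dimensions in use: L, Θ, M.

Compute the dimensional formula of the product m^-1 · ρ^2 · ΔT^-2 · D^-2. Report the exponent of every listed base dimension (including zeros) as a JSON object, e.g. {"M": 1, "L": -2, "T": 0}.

Write exponents as rows L,Θ,M / cols m,ρ,ΔT,D,ℓ:
  L: [ 0 -3  0  1  1]
  Θ: [ 0  0  1  0  0]
  M: [ 1  1  0  0  0]
  [L]: (-1)·0+(2)·-3+(-2)·0+(-2)·1 = -8
  [Θ]: (-1)·0+(2)·0+(-2)·1+(-2)·0 = -2
  [M]: (-1)·1+(2)·1+(-2)·0+(-2)·0 = 1
⇒ L^-8 Θ^-2 M

{"L": -8, "Θ": -2, "M": 1}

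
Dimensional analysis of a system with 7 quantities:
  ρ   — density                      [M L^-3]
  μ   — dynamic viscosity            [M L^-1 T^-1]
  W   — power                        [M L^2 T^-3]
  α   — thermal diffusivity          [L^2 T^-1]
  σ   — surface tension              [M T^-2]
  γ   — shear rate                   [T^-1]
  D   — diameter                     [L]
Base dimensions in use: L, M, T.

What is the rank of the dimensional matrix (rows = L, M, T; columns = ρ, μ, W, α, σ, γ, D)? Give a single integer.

Write exponents as rows L,M,T / cols ρ,μ,W,α,σ,γ,D:
  L: [-3 -1  2  2  0  0  1]
  M: [ 1  1  1  0  1  0  0]
  T: [ 0 -1 -3 -1 -2 -1  0]
Row reduction gives pivot columns ρ,μ,W; rank = 3

3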